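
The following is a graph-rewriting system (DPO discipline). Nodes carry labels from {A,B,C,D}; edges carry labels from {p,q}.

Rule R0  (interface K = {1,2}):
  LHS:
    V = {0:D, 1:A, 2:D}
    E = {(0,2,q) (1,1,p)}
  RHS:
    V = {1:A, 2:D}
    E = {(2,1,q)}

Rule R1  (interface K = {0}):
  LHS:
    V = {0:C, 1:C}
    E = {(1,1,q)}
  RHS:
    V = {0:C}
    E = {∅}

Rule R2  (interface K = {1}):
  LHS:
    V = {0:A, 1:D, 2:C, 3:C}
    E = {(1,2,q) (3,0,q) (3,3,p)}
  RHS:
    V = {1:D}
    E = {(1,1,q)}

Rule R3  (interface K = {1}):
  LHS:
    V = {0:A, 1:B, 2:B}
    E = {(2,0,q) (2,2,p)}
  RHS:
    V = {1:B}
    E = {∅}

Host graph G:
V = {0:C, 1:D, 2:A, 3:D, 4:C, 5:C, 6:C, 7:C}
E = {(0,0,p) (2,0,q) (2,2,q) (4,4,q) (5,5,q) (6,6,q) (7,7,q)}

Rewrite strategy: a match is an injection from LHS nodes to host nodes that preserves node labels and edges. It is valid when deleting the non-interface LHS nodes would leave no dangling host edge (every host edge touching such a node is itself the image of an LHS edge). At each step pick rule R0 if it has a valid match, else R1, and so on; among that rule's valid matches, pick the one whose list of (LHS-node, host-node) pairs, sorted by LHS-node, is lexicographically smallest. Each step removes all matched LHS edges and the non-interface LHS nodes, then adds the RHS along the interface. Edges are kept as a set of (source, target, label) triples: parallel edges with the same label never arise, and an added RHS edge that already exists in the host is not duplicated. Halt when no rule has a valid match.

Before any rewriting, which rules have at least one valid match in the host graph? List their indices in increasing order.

Answer: [R1]

Derivation:
R0: no valid match — LHS pattern not found
R1: 16 valid matches — {0↦0, 1↦4}, {0↦0, 1↦5}, {0↦0, 1↦6} (+13 more)
R2: no valid match — LHS pattern not found
R3: no valid match — LHS pattern not found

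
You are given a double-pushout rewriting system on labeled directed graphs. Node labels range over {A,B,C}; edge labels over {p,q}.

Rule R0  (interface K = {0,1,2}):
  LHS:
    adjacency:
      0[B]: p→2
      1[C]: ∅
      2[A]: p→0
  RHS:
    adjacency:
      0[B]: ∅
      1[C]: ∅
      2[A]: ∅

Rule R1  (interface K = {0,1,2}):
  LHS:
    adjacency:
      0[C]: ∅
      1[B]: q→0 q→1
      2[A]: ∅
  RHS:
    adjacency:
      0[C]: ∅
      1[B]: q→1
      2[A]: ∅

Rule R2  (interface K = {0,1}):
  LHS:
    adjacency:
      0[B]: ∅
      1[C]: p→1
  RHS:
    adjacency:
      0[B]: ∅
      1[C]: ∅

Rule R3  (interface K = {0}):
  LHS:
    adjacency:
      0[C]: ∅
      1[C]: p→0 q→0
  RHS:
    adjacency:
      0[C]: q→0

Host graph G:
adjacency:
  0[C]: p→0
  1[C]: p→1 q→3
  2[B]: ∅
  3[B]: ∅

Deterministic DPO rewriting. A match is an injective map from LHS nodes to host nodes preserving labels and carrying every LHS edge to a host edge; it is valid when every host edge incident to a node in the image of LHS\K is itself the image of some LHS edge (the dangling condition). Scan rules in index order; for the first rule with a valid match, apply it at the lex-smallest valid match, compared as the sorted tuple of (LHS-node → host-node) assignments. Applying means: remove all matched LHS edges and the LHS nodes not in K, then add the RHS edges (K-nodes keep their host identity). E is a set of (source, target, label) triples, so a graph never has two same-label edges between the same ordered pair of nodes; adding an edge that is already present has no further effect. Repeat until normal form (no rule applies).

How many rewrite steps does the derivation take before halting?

Answer: 2

Steps:
start.  V:4 E:3  edges: 0-p->0 1-p->1 1-q->3
1. fire R2 via {0↦2, 1↦0}  →  V:4 E:2  edges: 1-p->1 1-q->3
2. fire R2 via {0↦2, 1↦1}  →  V:4 E:1  edges: 1-q->3
halt: no rule applies after step 2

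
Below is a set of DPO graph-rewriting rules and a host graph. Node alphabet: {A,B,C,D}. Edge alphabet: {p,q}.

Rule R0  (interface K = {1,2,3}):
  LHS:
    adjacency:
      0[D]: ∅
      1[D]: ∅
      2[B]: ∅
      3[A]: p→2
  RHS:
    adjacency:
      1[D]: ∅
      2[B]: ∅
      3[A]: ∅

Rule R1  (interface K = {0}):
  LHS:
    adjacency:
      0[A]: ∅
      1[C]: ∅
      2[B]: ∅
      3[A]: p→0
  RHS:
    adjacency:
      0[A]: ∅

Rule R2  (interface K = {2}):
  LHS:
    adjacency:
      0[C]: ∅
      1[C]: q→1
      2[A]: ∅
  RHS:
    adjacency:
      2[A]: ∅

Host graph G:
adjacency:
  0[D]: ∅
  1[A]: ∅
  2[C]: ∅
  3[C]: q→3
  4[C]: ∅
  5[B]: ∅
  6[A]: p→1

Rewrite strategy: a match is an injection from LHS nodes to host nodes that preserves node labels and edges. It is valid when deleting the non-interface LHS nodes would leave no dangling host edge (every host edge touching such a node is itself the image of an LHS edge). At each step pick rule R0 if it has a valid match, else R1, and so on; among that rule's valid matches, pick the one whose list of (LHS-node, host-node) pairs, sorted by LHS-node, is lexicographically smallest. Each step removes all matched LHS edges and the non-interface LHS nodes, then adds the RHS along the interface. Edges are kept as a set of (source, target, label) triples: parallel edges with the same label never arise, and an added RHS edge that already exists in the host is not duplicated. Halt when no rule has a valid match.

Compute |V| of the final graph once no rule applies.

initial: |V|=7 |E|=2  E = 3-q->3 6-p->1
step 1: apply R1 at {0↦1, 1↦2, 2↦5, 3↦6}  → |V|=4 |E|=1  E = 3-q->3
step 2: apply R2 at {0↦4, 1↦3, 2↦1}  → |V|=2 |E|=0  E = ∅
halt: no rule applies after step 2
NF nodes: {0:D, 1:A}

Answer: 2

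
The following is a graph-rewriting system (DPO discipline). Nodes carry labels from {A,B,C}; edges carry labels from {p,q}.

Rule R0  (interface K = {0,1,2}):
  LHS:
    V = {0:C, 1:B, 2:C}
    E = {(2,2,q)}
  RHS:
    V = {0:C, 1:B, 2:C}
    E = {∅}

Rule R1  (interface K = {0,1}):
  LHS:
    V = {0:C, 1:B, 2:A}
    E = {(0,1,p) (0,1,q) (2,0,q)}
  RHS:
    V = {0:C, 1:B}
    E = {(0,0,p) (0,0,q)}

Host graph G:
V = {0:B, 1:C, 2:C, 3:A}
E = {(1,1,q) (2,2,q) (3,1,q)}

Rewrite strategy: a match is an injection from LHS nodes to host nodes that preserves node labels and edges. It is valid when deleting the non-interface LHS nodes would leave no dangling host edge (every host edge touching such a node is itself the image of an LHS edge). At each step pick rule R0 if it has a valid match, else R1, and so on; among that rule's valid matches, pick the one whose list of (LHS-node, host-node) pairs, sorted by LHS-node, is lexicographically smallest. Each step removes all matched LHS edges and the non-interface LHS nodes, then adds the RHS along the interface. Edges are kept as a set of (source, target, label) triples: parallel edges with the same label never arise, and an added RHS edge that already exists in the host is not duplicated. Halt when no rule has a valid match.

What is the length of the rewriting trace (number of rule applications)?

start.  V:4 E:3  edges: 1-q->1 2-q->2 3-q->1
1. fire R0 via {0↦1, 1↦0, 2↦2}  →  V:4 E:2  edges: 1-q->1 3-q->1
2. fire R0 via {0↦2, 1↦0, 2↦1}  →  V:4 E:1  edges: 3-q->1
normal form: no rule applies after step 2

Answer: 2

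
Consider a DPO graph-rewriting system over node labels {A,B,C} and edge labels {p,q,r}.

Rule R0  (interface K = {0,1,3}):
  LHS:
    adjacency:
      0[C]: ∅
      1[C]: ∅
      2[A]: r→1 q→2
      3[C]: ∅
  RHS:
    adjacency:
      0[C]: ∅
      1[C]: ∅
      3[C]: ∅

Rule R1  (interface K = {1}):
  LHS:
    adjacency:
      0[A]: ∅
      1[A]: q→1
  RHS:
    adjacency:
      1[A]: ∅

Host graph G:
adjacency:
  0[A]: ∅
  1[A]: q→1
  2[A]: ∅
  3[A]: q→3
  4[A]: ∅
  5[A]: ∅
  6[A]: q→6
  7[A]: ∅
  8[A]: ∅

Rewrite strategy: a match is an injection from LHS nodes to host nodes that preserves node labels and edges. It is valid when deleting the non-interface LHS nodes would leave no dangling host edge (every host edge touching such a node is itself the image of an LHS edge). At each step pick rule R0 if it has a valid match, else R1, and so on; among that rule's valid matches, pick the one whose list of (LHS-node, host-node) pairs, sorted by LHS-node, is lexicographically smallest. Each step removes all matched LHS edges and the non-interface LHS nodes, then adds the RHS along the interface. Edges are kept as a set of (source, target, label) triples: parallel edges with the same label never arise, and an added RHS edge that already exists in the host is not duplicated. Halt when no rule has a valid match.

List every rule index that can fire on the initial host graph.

Answer: [R1]

Rewrite trace:
R0: no valid match — LHS pattern not found
R1: 18 valid matches — {0↦0, 1↦1}, {0↦0, 1↦3}, {0↦0, 1↦6} (+15 more)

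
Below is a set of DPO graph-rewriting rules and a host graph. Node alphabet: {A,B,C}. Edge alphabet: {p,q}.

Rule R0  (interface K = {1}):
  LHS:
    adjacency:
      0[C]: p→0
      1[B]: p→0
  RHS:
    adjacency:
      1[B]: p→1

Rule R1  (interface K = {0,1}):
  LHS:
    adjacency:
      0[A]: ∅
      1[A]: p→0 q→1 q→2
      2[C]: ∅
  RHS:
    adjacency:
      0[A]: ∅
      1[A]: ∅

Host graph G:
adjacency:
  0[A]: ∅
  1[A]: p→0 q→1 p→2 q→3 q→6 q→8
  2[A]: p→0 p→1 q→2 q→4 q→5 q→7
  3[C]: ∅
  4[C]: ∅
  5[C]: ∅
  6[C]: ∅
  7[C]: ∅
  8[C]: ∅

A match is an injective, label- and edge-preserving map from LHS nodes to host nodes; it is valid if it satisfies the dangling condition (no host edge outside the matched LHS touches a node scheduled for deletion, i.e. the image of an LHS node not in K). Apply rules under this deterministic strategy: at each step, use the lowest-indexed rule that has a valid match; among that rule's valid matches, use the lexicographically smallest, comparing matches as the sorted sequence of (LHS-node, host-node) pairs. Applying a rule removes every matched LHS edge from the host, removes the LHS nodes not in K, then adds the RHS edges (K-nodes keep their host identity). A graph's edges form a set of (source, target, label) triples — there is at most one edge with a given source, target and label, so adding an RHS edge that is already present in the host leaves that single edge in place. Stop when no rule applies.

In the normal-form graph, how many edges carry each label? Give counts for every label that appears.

Answer: p:2 q:4

Steps:
initial: |V|=9 |E|=12  E = 1-p->0 1-q->1 1-p->2 1-q->3 1-q->6 1-q->8 2-p->0 2-p->1 2-q->2 2-q->4 2-q->5 2-q->7
step 1: apply R1 at {0↦0, 1↦1, 2↦3}  → |V|=8 |E|=9  E = 1-p->2 1-q->6 1-q->8 2-p->0 2-p->1 2-q->2 2-q->4 2-q->5 2-q->7
step 2: apply R1 at {0↦0, 1↦2, 2↦4}  → |V|=7 |E|=6  E = 1-p->2 1-q->6 1-q->8 2-p->1 2-q->5 2-q->7
normal form: no rule applies after step 2
NF edges: [(1, 2, 'p'), (1, 6, 'q'), (1, 8, 'q'), (2, 1, 'p'), (2, 5, 'q'), (2, 7, 'q')]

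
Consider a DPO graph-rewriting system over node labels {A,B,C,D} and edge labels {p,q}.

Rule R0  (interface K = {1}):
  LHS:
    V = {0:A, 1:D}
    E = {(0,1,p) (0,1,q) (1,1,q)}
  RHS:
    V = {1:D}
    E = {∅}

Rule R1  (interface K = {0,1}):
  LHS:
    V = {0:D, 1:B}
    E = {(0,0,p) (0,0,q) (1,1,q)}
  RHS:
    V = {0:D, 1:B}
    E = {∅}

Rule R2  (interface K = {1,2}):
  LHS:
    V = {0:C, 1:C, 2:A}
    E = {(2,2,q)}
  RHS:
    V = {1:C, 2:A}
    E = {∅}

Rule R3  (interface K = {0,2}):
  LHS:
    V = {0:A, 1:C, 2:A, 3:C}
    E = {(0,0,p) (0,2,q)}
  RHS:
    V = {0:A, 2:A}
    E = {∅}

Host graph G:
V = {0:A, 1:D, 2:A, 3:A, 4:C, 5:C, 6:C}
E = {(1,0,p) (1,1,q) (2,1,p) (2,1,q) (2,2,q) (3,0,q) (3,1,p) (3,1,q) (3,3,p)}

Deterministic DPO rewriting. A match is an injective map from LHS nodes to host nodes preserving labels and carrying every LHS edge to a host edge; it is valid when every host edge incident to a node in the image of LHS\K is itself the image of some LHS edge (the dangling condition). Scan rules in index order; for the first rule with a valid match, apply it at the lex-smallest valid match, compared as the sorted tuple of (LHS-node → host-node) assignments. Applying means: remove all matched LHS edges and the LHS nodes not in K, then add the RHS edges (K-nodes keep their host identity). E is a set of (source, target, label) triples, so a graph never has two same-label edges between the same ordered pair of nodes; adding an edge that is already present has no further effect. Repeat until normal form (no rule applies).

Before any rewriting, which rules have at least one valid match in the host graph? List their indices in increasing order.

Answer: [R2,R3]

Derivation:
R0: no valid match — 2 raw matches, all fail dangling condition
R1: no valid match — LHS pattern not found
R2: 6 valid matches — {0↦4, 1↦5, 2↦2}, {0↦4, 1↦6, 2↦2}, {0↦5, 1↦4, 2↦2} (+3 more)
R3: 6 valid matches — {0↦3, 1↦4, 2↦0, 3↦5}, {0↦3, 1↦4, 2↦0, 3↦6}, {0↦3, 1↦5, 2↦0, 3↦4} (+3 more)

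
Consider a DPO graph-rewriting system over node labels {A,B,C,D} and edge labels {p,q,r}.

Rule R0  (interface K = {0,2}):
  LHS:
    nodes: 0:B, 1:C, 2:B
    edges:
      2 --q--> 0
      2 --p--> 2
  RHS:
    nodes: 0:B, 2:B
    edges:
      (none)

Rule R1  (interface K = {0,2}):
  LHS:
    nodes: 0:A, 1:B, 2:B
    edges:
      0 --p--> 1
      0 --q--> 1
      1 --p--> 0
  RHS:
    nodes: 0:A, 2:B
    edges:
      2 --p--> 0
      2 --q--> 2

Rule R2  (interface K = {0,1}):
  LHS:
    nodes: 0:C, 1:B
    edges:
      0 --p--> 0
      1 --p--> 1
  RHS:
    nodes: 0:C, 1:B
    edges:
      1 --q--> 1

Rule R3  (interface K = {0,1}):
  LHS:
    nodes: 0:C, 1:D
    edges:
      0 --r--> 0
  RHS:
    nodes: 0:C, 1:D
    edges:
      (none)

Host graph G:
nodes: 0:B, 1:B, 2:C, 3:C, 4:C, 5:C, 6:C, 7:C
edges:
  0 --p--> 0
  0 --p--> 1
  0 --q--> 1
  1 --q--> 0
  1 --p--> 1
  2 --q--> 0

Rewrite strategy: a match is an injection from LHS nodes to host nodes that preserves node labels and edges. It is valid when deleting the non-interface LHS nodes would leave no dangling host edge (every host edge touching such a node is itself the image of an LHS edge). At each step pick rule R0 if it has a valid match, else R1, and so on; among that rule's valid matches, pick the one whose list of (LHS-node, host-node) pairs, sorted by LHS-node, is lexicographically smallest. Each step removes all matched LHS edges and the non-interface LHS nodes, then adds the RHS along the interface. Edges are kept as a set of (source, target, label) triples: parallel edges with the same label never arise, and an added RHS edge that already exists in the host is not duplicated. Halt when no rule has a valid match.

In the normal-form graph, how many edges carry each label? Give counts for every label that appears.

initial: |V|=8 |E|=6  E = 0-p->0 0-p->1 0-q->1 1-q->0 1-p->1 2-q->0
step 1: apply R0 at {0↦0, 1↦3, 2↦1}  → |V|=7 |E|=4  E = 0-p->0 0-p->1 0-q->1 2-q->0
step 2: apply R0 at {0↦1, 1↦4, 2↦0}  → |V|=6 |E|=2  E = 0-p->1 2-q->0
normal form: no rule applies after step 2
NF edges: [(0, 1, 'p'), (2, 0, 'q')]

Answer: p:1 q:1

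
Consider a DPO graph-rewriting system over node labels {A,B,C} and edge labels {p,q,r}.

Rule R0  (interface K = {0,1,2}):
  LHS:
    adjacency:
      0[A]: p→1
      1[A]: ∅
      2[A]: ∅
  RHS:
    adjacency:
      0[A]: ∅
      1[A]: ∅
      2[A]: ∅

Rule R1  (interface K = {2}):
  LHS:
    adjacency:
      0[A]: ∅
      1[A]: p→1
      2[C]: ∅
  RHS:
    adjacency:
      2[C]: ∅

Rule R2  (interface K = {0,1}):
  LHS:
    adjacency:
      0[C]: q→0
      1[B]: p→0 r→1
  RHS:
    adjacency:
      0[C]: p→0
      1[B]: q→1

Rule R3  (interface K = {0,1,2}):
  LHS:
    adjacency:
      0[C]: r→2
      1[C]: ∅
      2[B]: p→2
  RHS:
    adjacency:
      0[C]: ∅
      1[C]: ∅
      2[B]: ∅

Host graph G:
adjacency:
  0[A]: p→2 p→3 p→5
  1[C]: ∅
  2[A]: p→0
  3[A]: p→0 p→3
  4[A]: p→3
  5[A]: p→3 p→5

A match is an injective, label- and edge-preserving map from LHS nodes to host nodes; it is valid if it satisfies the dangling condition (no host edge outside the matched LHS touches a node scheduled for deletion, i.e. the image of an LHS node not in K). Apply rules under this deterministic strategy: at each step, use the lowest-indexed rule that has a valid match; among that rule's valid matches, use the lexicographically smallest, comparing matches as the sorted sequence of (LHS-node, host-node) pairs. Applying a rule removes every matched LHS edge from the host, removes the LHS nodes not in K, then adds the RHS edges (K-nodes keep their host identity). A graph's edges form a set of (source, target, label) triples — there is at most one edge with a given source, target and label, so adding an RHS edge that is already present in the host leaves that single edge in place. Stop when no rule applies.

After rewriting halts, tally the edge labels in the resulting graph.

Answer: (no edges)

Steps:
initial: |V|=6 |E|=9  E = 0-p->2 0-p->3 0-p->5 2-p->0 3-p->0 3-p->3 4-p->3 5-p->3 5-p->5
step 1: apply R0 at {0↦0, 1↦2, 2↦3}  → |V|=6 |E|=8  E = 0-p->3 0-p->5 2-p->0 3-p->0 3-p->3 4-p->3 5-p->3 5-p->5
step 2: apply R0 at {0↦0, 1↦3, 2↦2}  → |V|=6 |E|=7  E = 0-p->5 2-p->0 3-p->0 3-p->3 4-p->3 5-p->3 5-p->5
step 3: apply R0 at {0↦0, 1↦5, 2↦2}  → |V|=6 |E|=6  E = 2-p->0 3-p->0 3-p->3 4-p->3 5-p->3 5-p->5
step 4: apply R0 at {0↦2, 1↦0, 2↦3}  → |V|=6 |E|=5  E = 3-p->0 3-p->3 4-p->3 5-p->3 5-p->5
step 5: apply R0 at {0↦3, 1↦0, 2↦2}  → |V|=6 |E|=4  E = 3-p->3 4-p->3 5-p->3 5-p->5
step 6: apply R0 at {0↦4, 1↦3, 2↦0}  → |V|=6 |E|=3  E = 3-p->3 5-p->3 5-p->5
step 7: apply R0 at {0↦5, 1↦3, 2↦0}  → |V|=6 |E|=2  E = 3-p->3 5-p->5
step 8: apply R1 at {0↦0, 1↦3, 2↦1}  → |V|=4 |E|=1  E = 5-p->5
step 9: apply R1 at {0↦2, 1↦5, 2↦1}  → |V|=2 |E|=0  E = ∅
final graph: no rule applies after step 9
NF edges: []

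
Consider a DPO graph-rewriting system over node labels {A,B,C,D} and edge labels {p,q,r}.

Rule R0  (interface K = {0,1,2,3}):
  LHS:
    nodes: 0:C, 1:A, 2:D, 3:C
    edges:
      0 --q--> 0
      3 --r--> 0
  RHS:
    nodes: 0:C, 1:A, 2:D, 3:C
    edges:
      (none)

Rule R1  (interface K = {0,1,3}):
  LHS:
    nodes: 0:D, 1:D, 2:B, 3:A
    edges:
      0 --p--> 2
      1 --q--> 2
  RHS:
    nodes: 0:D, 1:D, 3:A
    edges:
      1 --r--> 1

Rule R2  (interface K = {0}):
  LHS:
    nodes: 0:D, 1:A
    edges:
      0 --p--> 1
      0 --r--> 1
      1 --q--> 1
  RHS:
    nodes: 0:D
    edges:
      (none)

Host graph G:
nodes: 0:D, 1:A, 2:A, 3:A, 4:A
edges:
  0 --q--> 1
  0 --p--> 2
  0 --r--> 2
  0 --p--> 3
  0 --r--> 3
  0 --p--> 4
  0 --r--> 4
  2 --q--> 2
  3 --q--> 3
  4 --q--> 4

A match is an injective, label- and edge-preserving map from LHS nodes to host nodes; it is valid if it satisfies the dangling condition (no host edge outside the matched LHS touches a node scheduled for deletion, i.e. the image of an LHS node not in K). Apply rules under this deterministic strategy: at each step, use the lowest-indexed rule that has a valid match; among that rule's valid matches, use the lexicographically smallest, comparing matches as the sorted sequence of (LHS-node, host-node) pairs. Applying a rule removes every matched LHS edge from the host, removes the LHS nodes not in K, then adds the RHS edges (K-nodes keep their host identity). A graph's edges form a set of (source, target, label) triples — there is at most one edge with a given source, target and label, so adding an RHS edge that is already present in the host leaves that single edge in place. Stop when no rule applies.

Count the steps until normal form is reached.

initial: |V|=5 |E|=10  E = 0-q->1 0-p->2 0-r->2 0-p->3 0-r->3 0-p->4 0-r->4 2-q->2 3-q->3 4-q->4
step 1: apply R2 at {0↦0, 1↦2}  → |V|=4 |E|=7  E = 0-q->1 0-p->3 0-r->3 0-p->4 0-r->4 3-q->3 4-q->4
step 2: apply R2 at {0↦0, 1↦3}  → |V|=3 |E|=4  E = 0-q->1 0-p->4 0-r->4 4-q->4
step 3: apply R2 at {0↦0, 1↦4}  → |V|=2 |E|=1  E = 0-q->1
final graph: no rule applies after step 3

Answer: 3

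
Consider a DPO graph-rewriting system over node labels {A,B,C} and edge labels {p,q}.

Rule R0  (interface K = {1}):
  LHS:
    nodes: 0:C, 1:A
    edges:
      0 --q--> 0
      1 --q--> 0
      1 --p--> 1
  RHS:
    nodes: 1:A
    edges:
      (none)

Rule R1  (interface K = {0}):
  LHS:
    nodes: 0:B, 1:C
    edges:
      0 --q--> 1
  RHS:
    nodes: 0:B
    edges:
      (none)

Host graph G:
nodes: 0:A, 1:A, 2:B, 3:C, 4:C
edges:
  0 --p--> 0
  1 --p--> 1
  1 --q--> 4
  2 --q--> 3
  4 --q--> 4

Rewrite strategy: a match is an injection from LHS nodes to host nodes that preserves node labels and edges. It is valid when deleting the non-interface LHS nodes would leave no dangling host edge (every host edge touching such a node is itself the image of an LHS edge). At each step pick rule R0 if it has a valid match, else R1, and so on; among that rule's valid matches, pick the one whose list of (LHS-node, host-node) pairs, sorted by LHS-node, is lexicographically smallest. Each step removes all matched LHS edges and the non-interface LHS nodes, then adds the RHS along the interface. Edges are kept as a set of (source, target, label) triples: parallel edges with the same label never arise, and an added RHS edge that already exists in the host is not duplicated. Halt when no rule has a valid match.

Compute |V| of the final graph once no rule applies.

initial: |V|=5 |E|=5  E = 0-p->0 1-p->1 1-q->4 2-q->3 4-q->4
step 1: apply R0 at {0↦4, 1↦1}  → |V|=4 |E|=2  E = 0-p->0 2-q->3
step 2: apply R1 at {0↦2, 1↦3}  → |V|=3 |E|=1  E = 0-p->0
halt: no rule applies after step 2
NF nodes: {0:A, 1:A, 2:B}

Answer: 3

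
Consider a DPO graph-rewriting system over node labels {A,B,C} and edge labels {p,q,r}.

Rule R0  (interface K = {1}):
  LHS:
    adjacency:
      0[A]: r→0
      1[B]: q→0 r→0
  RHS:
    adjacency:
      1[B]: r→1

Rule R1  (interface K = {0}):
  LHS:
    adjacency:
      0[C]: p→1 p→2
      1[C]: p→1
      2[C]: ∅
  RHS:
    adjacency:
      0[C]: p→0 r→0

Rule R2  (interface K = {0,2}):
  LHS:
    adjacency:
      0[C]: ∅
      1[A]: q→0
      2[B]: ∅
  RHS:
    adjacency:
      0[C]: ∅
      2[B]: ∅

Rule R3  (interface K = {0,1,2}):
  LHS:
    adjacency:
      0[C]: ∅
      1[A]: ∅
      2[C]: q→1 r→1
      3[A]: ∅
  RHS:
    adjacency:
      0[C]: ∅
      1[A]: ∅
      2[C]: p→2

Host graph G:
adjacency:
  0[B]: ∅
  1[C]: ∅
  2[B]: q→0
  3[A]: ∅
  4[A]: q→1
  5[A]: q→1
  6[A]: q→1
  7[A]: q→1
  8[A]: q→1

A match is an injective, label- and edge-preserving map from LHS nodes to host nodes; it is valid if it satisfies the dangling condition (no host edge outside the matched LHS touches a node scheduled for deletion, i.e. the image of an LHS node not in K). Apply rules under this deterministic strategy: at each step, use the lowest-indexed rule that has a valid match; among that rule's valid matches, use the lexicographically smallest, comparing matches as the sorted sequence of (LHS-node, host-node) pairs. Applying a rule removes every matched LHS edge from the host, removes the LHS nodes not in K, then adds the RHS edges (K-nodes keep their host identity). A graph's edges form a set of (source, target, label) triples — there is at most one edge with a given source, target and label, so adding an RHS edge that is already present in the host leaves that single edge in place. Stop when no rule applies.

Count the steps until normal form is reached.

Answer: 5

Rewrite trace:
start.  V:9 E:6  edges: 2-q->0 4-q->1 5-q->1 6-q->1 7-q->1 8-q->1
1. fire R2 via {0↦1, 1↦4, 2↦0}  →  V:8 E:5  edges: 2-q->0 5-q->1 6-q->1 7-q->1 8-q->1
2. fire R2 via {0↦1, 1↦5, 2↦0}  →  V:7 E:4  edges: 2-q->0 6-q->1 7-q->1 8-q->1
3. fire R2 via {0↦1, 1↦6, 2↦0}  →  V:6 E:3  edges: 2-q->0 7-q->1 8-q->1
4. fire R2 via {0↦1, 1↦7, 2↦0}  →  V:5 E:2  edges: 2-q->0 8-q->1
5. fire R2 via {0↦1, 1↦8, 2↦0}  →  V:4 E:1  edges: 2-q->0
halt: no rule applies after step 5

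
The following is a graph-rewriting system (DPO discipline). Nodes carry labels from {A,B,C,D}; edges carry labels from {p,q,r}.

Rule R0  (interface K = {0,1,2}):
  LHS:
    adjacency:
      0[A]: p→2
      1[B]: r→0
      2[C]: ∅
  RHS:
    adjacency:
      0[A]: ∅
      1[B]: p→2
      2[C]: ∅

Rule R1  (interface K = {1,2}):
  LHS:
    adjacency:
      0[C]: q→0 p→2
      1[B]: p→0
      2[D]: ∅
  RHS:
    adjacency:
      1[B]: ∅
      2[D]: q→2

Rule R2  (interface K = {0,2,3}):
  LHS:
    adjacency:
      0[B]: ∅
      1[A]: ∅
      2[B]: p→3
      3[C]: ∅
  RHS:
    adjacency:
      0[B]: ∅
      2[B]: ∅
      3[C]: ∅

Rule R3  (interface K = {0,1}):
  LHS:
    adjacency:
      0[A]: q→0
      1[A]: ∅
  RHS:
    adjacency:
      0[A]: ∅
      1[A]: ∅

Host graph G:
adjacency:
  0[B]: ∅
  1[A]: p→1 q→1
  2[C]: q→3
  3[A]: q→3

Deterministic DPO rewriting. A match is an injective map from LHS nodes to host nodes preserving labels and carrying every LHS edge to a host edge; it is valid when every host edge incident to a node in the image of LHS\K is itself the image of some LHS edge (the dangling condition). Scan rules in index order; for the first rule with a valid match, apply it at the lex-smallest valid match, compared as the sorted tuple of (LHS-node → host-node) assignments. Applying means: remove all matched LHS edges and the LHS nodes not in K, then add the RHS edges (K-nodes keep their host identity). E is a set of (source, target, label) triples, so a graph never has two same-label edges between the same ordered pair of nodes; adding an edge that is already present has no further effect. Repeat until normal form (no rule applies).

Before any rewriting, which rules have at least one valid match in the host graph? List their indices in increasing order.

R0: no valid match — LHS pattern not found
R1: no valid match — LHS pattern not found
R2: no valid match — LHS pattern not found
R3: 2 valid matches — {0↦1, 1↦3}, {0↦3, 1↦1}

Answer: [R3]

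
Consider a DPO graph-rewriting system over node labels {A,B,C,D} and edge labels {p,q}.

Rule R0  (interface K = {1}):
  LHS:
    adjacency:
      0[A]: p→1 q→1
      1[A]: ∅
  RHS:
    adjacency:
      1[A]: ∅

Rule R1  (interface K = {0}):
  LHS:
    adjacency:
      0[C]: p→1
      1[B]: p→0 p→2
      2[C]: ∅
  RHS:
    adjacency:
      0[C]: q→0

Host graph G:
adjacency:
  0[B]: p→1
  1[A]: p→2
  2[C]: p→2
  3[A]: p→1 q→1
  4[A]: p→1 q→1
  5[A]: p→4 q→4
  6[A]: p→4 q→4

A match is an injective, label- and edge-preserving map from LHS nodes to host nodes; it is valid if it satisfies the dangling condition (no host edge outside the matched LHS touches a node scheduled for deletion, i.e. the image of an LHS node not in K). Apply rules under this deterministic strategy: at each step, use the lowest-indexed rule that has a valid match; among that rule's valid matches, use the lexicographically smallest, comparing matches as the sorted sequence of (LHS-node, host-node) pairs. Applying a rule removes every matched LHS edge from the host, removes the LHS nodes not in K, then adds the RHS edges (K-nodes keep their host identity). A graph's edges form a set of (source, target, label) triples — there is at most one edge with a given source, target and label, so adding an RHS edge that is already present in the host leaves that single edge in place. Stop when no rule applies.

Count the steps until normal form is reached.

Answer: 4

Derivation:
start.  V:7 E:11  edges: 0-p->1 1-p->2 2-p->2 3-p->1 3-q->1 4-p->1 4-q->1 5-p->4 5-q->4 6-p->4 6-q->4
1. fire R0 via {0↦3, 1↦1}  →  V:6 E:9  edges: 0-p->1 1-p->2 2-p->2 4-p->1 4-q->1 5-p->4 5-q->4 6-p->4 6-q->4
2. fire R0 via {0↦5, 1↦4}  →  V:5 E:7  edges: 0-p->1 1-p->2 2-p->2 4-p->1 4-q->1 6-p->4 6-q->4
3. fire R0 via {0↦6, 1↦4}  →  V:4 E:5  edges: 0-p->1 1-p->2 2-p->2 4-p->1 4-q->1
4. fire R0 via {0↦4, 1↦1}  →  V:3 E:3  edges: 0-p->1 1-p->2 2-p->2
normal form: no rule applies after step 4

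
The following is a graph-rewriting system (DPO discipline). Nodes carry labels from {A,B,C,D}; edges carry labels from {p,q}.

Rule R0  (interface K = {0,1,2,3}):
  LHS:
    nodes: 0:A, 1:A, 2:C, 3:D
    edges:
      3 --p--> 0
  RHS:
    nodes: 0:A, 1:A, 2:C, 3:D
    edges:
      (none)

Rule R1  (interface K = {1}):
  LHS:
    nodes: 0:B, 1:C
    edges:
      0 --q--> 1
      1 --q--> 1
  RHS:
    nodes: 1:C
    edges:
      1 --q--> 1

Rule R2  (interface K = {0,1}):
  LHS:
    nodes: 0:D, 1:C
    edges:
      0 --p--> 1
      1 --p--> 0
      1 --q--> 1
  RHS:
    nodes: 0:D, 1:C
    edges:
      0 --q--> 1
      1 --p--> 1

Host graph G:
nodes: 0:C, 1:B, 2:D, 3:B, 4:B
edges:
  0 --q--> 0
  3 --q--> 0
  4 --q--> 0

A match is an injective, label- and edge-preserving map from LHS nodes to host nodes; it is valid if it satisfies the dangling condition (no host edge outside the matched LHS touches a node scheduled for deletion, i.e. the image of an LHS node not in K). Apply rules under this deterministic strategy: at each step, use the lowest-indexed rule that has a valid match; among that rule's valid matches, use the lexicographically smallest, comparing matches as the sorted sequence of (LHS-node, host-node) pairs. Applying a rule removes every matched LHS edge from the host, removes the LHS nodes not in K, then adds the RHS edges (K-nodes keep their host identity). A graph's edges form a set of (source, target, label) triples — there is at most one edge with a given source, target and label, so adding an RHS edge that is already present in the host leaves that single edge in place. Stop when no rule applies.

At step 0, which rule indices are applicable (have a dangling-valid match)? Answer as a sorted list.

Answer: [R1]

Derivation:
R0: no valid match — LHS pattern not found
R1: 2 valid matches — {0↦3, 1↦0}, {0↦4, 1↦0}
R2: no valid match — LHS pattern not found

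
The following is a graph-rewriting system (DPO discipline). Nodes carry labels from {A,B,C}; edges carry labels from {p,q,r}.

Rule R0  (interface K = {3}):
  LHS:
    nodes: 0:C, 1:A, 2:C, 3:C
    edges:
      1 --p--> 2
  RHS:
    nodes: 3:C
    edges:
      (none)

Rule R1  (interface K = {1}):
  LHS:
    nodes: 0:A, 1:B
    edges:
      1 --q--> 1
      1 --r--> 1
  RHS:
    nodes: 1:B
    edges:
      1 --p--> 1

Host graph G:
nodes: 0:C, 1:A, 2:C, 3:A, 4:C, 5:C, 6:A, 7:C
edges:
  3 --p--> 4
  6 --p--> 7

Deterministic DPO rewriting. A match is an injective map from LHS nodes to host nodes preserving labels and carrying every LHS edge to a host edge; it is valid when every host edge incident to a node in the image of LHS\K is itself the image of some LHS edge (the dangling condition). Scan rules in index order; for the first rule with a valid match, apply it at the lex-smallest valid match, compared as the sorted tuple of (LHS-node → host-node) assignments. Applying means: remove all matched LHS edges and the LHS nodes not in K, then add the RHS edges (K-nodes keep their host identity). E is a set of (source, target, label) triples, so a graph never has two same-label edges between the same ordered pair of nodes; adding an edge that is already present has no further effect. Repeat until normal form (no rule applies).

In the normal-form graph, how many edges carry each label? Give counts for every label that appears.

[0] host  ⇒  8 nodes, 2 edges  {3-p->4 6-p->7}
[1] R0 @ {0↦0, 1↦3, 2↦4, 3↦2}  ⇒  5 nodes, 1 edges  {6-p->7}
[2] R0 @ {0↦2, 1↦6, 2↦7, 3↦5}  ⇒  2 nodes, 0 edges  {∅}
halt: no rule applies after step 2
NF edges: []

Answer: (no edges)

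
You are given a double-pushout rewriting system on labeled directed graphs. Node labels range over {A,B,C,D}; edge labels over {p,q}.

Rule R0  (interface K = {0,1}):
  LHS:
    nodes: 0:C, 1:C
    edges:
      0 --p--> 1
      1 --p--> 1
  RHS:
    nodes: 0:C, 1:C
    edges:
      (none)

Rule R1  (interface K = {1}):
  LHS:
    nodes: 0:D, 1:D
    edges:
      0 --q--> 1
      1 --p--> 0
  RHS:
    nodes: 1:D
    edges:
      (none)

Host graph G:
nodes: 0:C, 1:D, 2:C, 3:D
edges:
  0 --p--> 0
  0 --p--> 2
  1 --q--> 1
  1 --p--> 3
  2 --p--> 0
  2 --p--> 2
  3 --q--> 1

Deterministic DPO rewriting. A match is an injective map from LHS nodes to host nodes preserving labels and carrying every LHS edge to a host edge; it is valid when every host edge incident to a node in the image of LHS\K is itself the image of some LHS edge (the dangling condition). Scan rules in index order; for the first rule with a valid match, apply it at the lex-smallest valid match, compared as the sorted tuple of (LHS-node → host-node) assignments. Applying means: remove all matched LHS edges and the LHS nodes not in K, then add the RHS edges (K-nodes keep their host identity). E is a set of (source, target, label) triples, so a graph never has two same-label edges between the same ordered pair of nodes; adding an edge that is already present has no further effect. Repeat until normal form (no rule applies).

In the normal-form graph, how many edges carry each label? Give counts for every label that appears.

Answer: q:1

Rewrite trace:
start.  V:4 E:7  edges: 0-p->0 0-p->2 1-q->1 1-p->3 2-p->0 2-p->2 3-q->1
1. fire R0 via {0↦0, 1↦2}  →  V:4 E:5  edges: 0-p->0 1-q->1 1-p->3 2-p->0 3-q->1
2. fire R0 via {0↦2, 1↦0}  →  V:4 E:3  edges: 1-q->1 1-p->3 3-q->1
3. fire R1 via {0↦3, 1↦1}  →  V:3 E:1  edges: 1-q->1
final graph: no rule applies after step 3
NF edges: [(1, 1, 'q')]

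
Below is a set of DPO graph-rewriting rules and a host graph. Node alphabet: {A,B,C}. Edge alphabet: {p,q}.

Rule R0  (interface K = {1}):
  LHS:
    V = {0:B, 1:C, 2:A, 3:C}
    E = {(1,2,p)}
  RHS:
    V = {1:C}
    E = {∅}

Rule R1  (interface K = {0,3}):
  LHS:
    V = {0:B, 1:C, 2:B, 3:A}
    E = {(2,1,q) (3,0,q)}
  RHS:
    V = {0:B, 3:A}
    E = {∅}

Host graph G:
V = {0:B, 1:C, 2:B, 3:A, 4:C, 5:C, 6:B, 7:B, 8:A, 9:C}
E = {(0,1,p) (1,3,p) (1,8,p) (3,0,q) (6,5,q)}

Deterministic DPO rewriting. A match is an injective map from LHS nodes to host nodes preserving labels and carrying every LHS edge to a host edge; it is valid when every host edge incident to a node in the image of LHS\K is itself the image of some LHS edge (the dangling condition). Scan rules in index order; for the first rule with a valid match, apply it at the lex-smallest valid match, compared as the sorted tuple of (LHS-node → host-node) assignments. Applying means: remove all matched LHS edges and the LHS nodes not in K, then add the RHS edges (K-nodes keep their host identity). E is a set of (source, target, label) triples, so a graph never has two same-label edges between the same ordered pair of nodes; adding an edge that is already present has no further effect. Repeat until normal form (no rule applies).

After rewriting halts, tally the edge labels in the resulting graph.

initial: |V|=10 |E|=5  E = 0-p->1 1-p->3 1-p->8 3-q->0 6-q->5
step 1: apply R0 at {0↦2, 1↦1, 2↦8, 3↦4}  → |V|=7 |E|=4  E = 0-p->1 1-p->3 3-q->0 6-q->5
step 2: apply R1 at {0↦0, 1↦5, 2↦6, 3↦3}  → |V|=5 |E|=2  E = 0-p->1 1-p->3
step 3: apply R0 at {0↦7, 1↦1, 2↦3, 3↦9}  → |V|=2 |E|=1  E = 0-p->1
final graph: no rule applies after step 3
NF edges: [(0, 1, 'p')]

Answer: p:1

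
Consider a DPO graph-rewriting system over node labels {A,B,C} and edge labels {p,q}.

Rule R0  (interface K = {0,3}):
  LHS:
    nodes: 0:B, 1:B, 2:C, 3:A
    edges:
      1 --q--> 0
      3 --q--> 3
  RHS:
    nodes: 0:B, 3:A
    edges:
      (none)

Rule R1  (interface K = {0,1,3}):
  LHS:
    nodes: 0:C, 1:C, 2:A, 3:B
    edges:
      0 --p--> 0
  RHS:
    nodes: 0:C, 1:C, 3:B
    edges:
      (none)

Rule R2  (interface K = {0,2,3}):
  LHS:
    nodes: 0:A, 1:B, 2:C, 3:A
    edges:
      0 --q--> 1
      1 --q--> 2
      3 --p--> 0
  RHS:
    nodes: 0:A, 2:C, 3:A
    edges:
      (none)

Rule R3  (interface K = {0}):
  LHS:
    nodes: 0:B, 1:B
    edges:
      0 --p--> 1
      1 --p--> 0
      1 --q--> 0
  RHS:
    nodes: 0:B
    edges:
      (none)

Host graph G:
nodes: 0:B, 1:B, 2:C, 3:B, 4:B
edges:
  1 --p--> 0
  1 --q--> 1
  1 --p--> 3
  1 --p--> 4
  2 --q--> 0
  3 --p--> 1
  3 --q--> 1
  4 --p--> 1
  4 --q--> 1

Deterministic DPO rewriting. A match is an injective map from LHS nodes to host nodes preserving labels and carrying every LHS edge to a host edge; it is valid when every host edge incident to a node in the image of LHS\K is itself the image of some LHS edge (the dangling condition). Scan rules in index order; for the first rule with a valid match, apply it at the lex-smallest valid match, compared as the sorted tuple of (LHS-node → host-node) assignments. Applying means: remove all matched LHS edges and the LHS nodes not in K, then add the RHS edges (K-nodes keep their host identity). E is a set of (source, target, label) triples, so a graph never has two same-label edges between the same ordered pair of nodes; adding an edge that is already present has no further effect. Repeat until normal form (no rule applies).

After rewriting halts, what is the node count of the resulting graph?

initial: |V|=5 |E|=9  E = 1-p->0 1-q->1 1-p->3 1-p->4 2-q->0 3-p->1 3-q->1 4-p->1 4-q->1
step 1: apply R3 at {0↦1, 1↦3}  → |V|=4 |E|=6  E = 1-p->0 1-q->1 1-p->4 2-q->0 4-p->1 4-q->1
step 2: apply R3 at {0↦1, 1↦4}  → |V|=3 |E|=3  E = 1-p->0 1-q->1 2-q->0
normal form: no rule applies after step 2
NF nodes: {0:B, 1:B, 2:C}

Answer: 3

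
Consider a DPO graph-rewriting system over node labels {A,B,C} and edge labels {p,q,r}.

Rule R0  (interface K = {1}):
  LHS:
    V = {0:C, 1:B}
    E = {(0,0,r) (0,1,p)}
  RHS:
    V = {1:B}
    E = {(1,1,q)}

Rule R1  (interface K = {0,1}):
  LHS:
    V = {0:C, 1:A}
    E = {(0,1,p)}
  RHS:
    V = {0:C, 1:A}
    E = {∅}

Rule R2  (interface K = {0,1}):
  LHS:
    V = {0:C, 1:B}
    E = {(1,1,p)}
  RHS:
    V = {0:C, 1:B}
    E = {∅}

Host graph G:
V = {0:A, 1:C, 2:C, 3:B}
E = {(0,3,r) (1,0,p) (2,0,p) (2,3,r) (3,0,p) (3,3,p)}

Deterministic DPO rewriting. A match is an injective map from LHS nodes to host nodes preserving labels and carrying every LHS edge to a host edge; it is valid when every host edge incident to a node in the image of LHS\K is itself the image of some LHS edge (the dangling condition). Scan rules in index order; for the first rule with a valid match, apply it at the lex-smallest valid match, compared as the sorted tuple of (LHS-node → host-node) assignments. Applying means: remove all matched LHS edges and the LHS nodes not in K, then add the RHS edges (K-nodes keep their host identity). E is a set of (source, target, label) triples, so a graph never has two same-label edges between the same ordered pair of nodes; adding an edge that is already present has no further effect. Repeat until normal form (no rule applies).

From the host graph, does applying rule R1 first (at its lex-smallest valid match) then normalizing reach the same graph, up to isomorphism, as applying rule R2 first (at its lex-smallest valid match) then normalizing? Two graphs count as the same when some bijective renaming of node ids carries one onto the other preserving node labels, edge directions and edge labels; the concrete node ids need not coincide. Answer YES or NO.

branch R1-first: apply at {0↦1, 1↦0} → |E|=5, then 2 more step(s) → NF |V|=4 |E|=3 V={0:A, 1:C, 2:C, 3:B} E=0-r->3 2-r->3 3-p->0
branch R2-first: apply at {0↦1, 1↦3} → |E|=5, then 2 more step(s) → NF |V|=4 |E|=3 V={0:A, 1:C, 2:C, 3:B} E=0-r->3 2-r->3 3-p->0
graphs isomorphic (equal up to label-preserving node renaming)

Answer: YES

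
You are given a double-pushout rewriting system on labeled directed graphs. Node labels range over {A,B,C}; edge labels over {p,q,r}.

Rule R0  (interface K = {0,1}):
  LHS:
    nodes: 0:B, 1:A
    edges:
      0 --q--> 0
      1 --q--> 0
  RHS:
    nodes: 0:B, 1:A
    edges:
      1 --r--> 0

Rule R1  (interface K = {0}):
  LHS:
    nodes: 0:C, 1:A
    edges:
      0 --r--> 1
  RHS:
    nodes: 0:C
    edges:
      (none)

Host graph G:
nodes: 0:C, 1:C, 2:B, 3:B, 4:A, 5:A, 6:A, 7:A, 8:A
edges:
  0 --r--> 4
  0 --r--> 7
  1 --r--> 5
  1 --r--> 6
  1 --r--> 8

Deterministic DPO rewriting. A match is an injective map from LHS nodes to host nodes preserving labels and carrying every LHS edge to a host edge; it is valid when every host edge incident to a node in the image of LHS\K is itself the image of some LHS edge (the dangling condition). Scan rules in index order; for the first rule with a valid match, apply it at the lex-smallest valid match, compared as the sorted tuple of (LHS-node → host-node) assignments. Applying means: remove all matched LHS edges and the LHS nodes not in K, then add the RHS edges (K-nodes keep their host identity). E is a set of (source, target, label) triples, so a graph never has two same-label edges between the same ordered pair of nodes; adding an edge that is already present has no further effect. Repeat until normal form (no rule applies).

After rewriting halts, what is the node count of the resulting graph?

initial: |V|=9 |E|=5  E = 0-r->4 0-r->7 1-r->5 1-r->6 1-r->8
step 1: apply R1 at {0↦0, 1↦4}  → |V|=8 |E|=4  E = 0-r->7 1-r->5 1-r->6 1-r->8
step 2: apply R1 at {0↦0, 1↦7}  → |V|=7 |E|=3  E = 1-r->5 1-r->6 1-r->8
step 3: apply R1 at {0↦1, 1↦5}  → |V|=6 |E|=2  E = 1-r->6 1-r->8
step 4: apply R1 at {0↦1, 1↦6}  → |V|=5 |E|=1  E = 1-r->8
step 5: apply R1 at {0↦1, 1↦8}  → |V|=4 |E|=0  E = ∅
normal form: no rule applies after step 5
NF nodes: {0:C, 1:C, 2:B, 3:B}

Answer: 4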